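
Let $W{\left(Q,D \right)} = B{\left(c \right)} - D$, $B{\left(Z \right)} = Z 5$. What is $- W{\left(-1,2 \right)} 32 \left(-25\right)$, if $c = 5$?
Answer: $18400$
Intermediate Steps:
$B{\left(Z \right)} = 5 Z$
$W{\left(Q,D \right)} = 25 - D$ ($W{\left(Q,D \right)} = 5 \cdot 5 - D = 25 - D$)
$- W{\left(-1,2 \right)} 32 \left(-25\right) = - \left(25 - 2\right) 32 \left(-25\right) = - 23 \cdot 32 \left(-25\right) = - 736 \left(-25\right) = \left(-1\right) \left(-18400\right) = 18400$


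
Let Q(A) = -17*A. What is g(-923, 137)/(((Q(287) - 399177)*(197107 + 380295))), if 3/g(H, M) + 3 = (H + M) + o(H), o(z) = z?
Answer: 3/399414295180544 ≈ 7.5110e-15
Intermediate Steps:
g(H, M) = 3/(-3 + M + 2*H) (g(H, M) = 3/(-3 + ((H + M) + H)) = 3/(-3 + (M + 2*H)) = 3/(-3 + M + 2*H))
g(-923, 137)/(((Q(287) - 399177)*(197107 + 380295))) = (3/(-3 + 137 + 2*(-923)))/(((-17*287 - 399177)*(197107 + 380295))) = (3/(-3 + 137 - 1846))/(((-4879 - 399177)*577402)) = (3/(-1712))/((-404056*577402)) = (3*(-1/1712))/(-233302742512) = -3/1712*(-1/233302742512) = 3/399414295180544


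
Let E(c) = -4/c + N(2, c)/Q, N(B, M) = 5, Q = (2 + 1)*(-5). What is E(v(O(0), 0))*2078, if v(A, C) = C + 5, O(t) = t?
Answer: -35326/15 ≈ -2355.1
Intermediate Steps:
Q = -15 (Q = 3*(-5) = -15)
v(A, C) = 5 + C
E(c) = -1/3 - 4/c (E(c) = -4/c + 5/(-15) = -4/c + 5*(-1/15) = -4/c - 1/3 = -1/3 - 4/c)
E(v(O(0), 0))*2078 = ((-12 - (5 + 0))/(3*(5 + 0)))*2078 = ((1/3)*(-12 - 1*5)/5)*2078 = ((1/3)*(1/5)*(-12 - 5))*2078 = ((1/3)*(1/5)*(-17))*2078 = -17/15*2078 = -35326/15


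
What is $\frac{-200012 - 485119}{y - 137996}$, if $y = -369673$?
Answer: $\frac{228377}{169223} \approx 1.3496$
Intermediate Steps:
$\frac{-200012 - 485119}{y - 137996} = \frac{-200012 - 485119}{-369673 - 137996} = - \frac{685131}{-507669} = \left(-685131\right) \left(- \frac{1}{507669}\right) = \frac{228377}{169223}$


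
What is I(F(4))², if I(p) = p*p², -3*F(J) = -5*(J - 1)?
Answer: 15625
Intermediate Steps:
F(J) = -5/3 + 5*J/3 (F(J) = -(-5)*(J - 1)/3 = -(-5)*(-1 + J)/3 = -(5 - 5*J)/3 = -5/3 + 5*J/3)
I(p) = p³
I(F(4))² = ((-5/3 + (5/3)*4)³)² = ((-5/3 + 20/3)³)² = (5³)² = 125² = 15625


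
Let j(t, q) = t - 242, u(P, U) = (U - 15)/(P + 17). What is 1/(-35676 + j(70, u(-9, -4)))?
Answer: -1/35848 ≈ -2.7896e-5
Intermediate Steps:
u(P, U) = (-15 + U)/(17 + P)
j(t, q) = -242 + t
1/(-35676 + j(70, u(-9, -4))) = 1/(-35676 + (-242 + 70)) = 1/(-35676 - 172) = 1/(-35848) = -1/35848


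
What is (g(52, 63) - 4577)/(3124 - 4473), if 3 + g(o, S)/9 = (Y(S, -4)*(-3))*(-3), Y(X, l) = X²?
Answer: -316885/1349 ≈ -234.90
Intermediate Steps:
g(o, S) = -27 + 81*S² (g(o, S) = -27 + 9*((S²*(-3))*(-3)) = -27 + 9*(-3*S²*(-3)) = -27 + 9*(9*S²) = -27 + 81*S²)
(g(52, 63) - 4577)/(3124 - 4473) = ((-27 + 81*63²) - 4577)/(3124 - 4473) = ((-27 + 81*3969) - 4577)/(-1349) = ((-27 + 321489) - 4577)*(-1/1349) = (321462 - 4577)*(-1/1349) = 316885*(-1/1349) = -316885/1349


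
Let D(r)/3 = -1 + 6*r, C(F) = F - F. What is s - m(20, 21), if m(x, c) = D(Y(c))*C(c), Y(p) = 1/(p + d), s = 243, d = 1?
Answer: 243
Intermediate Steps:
C(F) = 0
Y(p) = 1/(1 + p) (Y(p) = 1/(p + 1) = 1/(1 + p))
D(r) = -3 + 18*r (D(r) = 3*(-1 + 6*r) = -3 + 18*r)
m(x, c) = 0 (m(x, c) = (-3 + 18/(1 + c))*0 = 0)
s - m(20, 21) = 243 - 1*0 = 243 + 0 = 243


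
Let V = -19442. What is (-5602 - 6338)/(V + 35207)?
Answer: -796/1051 ≈ -0.75737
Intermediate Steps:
(-5602 - 6338)/(V + 35207) = (-5602 - 6338)/(-19442 + 35207) = -11940/15765 = -11940*1/15765 = -796/1051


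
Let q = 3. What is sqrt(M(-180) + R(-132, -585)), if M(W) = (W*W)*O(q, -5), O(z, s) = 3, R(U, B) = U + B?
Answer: sqrt(96483) ≈ 310.62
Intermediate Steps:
R(U, B) = B + U
M(W) = 3*W**2 (M(W) = (W*W)*3 = W**2*3 = 3*W**2)
sqrt(M(-180) + R(-132, -585)) = sqrt(3*(-180)**2 + (-585 - 132)) = sqrt(3*32400 - 717) = sqrt(97200 - 717) = sqrt(96483)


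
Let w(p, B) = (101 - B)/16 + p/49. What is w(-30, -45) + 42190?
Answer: 16541817/392 ≈ 42199.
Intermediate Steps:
w(p, B) = 101/16 - B/16 + p/49 (w(p, B) = (101 - B)*(1/16) + p*(1/49) = (101/16 - B/16) + p/49 = 101/16 - B/16 + p/49)
w(-30, -45) + 42190 = (101/16 - 1/16*(-45) + (1/49)*(-30)) + 42190 = (101/16 + 45/16 - 30/49) + 42190 = 3337/392 + 42190 = 16541817/392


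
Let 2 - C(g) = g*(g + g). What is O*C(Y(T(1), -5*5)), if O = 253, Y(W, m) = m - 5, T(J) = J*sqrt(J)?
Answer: -454894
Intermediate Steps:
T(J) = J**(3/2)
Y(W, m) = -5 + m
C(g) = 2 - 2*g**2 (C(g) = 2 - g*(g + g) = 2 - g*2*g = 2 - 2*g**2)
O*C(Y(T(1), -5*5)) = 253*(2 - 2*(-5 - 5*5)**2) = 253*(2 - 2*(-5 - 25)**2) = 253*(2 - 2*(-30)**2) = 253*(2 - 2*900) = 253*(2 - 1800) = 253*(-1798) = -454894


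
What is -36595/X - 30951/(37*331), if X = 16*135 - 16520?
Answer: 744521/35173384 ≈ 0.021167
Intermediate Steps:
X = -14360 (X = 2160 - 16520 = -14360)
-36595/X - 30951/(37*331) = -36595/(-14360) - 30951/(37*331) = -36595*(-1/14360) - 30951/12247 = 7319/2872 - 30951*1/12247 = 7319/2872 - 30951/12247 = 744521/35173384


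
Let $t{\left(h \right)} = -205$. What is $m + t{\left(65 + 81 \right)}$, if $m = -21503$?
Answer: $-21708$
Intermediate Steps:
$m + t{\left(65 + 81 \right)} = -21503 - 205 = -21708$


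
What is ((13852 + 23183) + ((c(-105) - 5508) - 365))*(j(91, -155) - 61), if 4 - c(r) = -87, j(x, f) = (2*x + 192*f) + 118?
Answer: -922619813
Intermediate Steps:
j(x, f) = 118 + 2*x + 192*f
c(r) = 91 (c(r) = 4 - 1*(-87) = 4 + 87 = 91)
((13852 + 23183) + ((c(-105) - 5508) - 365))*(j(91, -155) - 61) = ((13852 + 23183) + ((91 - 5508) - 365))*((118 + 2*91 + 192*(-155)) - 61) = (37035 + (-5417 - 365))*((118 + 182 - 29760) - 61) = (37035 - 5782)*(-29460 - 61) = 31253*(-29521) = -922619813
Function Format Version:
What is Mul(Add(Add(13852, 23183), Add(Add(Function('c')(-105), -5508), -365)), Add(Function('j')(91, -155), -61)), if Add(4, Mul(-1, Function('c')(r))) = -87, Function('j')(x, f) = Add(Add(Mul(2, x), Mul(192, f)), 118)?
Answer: -922619813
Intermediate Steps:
Function('j')(x, f) = Add(118, Mul(2, x), Mul(192, f))
Function('c')(r) = 91 (Function('c')(r) = Add(4, Mul(-1, -87)) = Add(4, 87) = 91)
Mul(Add(Add(13852, 23183), Add(Add(Function('c')(-105), -5508), -365)), Add(Function('j')(91, -155), -61)) = Mul(Add(Add(13852, 23183), Add(Add(91, -5508), -365)), Add(Add(118, Mul(2, 91), Mul(192, -155)), -61)) = Mul(Add(37035, Add(-5417, -365)), Add(Add(118, 182, -29760), -61)) = Mul(Add(37035, -5782), Add(-29460, -61)) = Mul(31253, -29521) = -922619813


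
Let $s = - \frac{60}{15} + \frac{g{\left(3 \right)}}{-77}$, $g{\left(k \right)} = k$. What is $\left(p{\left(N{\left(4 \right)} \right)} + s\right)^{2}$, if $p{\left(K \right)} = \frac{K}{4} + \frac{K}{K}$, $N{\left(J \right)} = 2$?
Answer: $\frac{152881}{23716} \approx 6.4463$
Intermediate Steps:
$p{\left(K \right)} = 1 + \frac{K}{4}$ ($p{\left(K \right)} = K \frac{1}{4} + 1 = \frac{K}{4} + 1 = 1 + \frac{K}{4}$)
$s = - \frac{311}{77}$ ($s = - \frac{60}{15} + \frac{3}{-77} = \left(-60\right) \frac{1}{15} + 3 \left(- \frac{1}{77}\right) = -4 - \frac{3}{77} = - \frac{311}{77} \approx -4.039$)
$\left(p{\left(N{\left(4 \right)} \right)} + s\right)^{2} = \left(\left(1 + \frac{1}{4} \cdot 2\right) - \frac{311}{77}\right)^{2} = \left(\left(1 + \frac{1}{2}\right) - \frac{311}{77}\right)^{2} = \left(\frac{3}{2} - \frac{311}{77}\right)^{2} = \left(- \frac{391}{154}\right)^{2} = \frac{152881}{23716}$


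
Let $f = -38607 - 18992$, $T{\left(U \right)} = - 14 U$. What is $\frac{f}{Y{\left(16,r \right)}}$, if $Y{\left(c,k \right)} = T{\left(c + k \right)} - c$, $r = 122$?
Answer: $\frac{57599}{1948} \approx 29.568$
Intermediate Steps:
$Y{\left(c,k \right)} = - 15 c - 14 k$ ($Y{\left(c,k \right)} = - 14 \left(c + k\right) - c = \left(- 14 c - 14 k\right) - c = - 15 c - 14 k$)
$f = -57599$
$\frac{f}{Y{\left(16,r \right)}} = - \frac{57599}{\left(-15\right) 16 - 1708} = - \frac{57599}{-240 - 1708} = - \frac{57599}{-1948} = \left(-57599\right) \left(- \frac{1}{1948}\right) = \frac{57599}{1948}$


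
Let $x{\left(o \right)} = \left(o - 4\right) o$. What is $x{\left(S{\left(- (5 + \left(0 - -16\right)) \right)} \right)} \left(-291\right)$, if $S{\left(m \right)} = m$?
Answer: $-152775$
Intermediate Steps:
$x{\left(o \right)} = o \left(-4 + o\right)$ ($x{\left(o \right)} = \left(-4 + o\right) o = o \left(-4 + o\right)$)
$x{\left(S{\left(- (5 + \left(0 - -16\right)) \right)} \right)} \left(-291\right) = - (5 + \left(0 - -16\right)) \left(-4 - \left(5 + \left(0 - -16\right)\right)\right) \left(-291\right) = - (5 + \left(0 + 16\right)) \left(-4 - \left(5 + \left(0 + 16\right)\right)\right) \left(-291\right) = - (5 + 16) \left(-4 - \left(5 + 16\right)\right) \left(-291\right) = \left(-1\right) 21 \left(-4 - 21\right) \left(-291\right) = - 21 \left(-4 - 21\right) \left(-291\right) = \left(-21\right) \left(-25\right) \left(-291\right) = 525 \left(-291\right) = -152775$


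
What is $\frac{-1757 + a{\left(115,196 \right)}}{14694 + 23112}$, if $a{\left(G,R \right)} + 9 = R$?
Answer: $- \frac{785}{18903} \approx -0.041528$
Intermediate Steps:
$a{\left(G,R \right)} = -9 + R$
$\frac{-1757 + a{\left(115,196 \right)}}{14694 + 23112} = \frac{-1757 + \left(-9 + 196\right)}{14694 + 23112} = \frac{-1757 + 187}{37806} = \left(-1570\right) \frac{1}{37806} = - \frac{785}{18903}$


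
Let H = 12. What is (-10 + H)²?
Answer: 4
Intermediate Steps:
(-10 + H)² = (-10 + 12)² = 2² = 4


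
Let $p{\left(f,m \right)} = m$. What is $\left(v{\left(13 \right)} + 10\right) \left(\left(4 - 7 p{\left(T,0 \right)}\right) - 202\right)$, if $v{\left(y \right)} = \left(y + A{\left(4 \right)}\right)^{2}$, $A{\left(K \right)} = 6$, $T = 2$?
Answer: $-73458$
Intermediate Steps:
$v{\left(y \right)} = \left(6 + y\right)^{2}$ ($v{\left(y \right)} = \left(y + 6\right)^{2} = \left(6 + y\right)^{2}$)
$\left(v{\left(13 \right)} + 10\right) \left(\left(4 - 7 p{\left(T,0 \right)}\right) - 202\right) = \left(\left(6 + 13\right)^{2} + 10\right) \left(\left(4 - 0\right) - 202\right) = \left(19^{2} + 10\right) \left(\left(4 + 0\right) - 202\right) = \left(361 + 10\right) \left(4 - 202\right) = 371 \left(-198\right) = -73458$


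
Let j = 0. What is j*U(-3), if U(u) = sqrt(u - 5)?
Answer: 0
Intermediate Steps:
U(u) = sqrt(-5 + u)
j*U(-3) = 0*sqrt(-5 - 3) = 0*sqrt(-8) = 0*(2*I*sqrt(2)) = 0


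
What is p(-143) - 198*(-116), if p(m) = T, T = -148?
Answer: 22820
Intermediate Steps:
p(m) = -148
p(-143) - 198*(-116) = -148 - 198*(-116) = -148 - 1*(-22968) = -148 + 22968 = 22820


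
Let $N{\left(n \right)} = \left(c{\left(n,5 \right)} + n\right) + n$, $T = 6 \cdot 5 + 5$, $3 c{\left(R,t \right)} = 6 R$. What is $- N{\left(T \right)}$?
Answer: $-140$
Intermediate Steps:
$c{\left(R,t \right)} = 2 R$ ($c{\left(R,t \right)} = \frac{6 R}{3} = 2 R$)
$T = 35$ ($T = 30 + 5 = 35$)
$N{\left(n \right)} = 4 n$ ($N{\left(n \right)} = \left(2 n + n\right) + n = 3 n + n = 4 n$)
$- N{\left(T \right)} = - 4 \cdot 35 = \left(-1\right) 140 = -140$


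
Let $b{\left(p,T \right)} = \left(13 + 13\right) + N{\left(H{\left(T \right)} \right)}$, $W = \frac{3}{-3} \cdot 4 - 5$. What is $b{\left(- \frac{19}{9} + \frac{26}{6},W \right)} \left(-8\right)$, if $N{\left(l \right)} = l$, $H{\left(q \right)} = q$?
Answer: $-136$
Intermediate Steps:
$W = -9$ ($W = 3 \left(- \frac{1}{3}\right) 4 - 5 = \left(-1\right) 4 - 5 = -4 - 5 = -9$)
$b{\left(p,T \right)} = 26 + T$ ($b{\left(p,T \right)} = \left(13 + 13\right) + T = 26 + T$)
$b{\left(- \frac{19}{9} + \frac{26}{6},W \right)} \left(-8\right) = \left(26 - 9\right) \left(-8\right) = 17 \left(-8\right) = -136$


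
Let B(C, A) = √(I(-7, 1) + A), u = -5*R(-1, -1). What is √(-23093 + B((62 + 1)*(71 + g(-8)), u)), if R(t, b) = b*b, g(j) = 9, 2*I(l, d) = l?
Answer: √(-92372 + 2*I*√34)/2 ≈ 0.0095927 + 151.96*I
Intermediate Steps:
I(l, d) = l/2
R(t, b) = b²
u = -5 (u = -5*(-1)² = -5*1 = -5)
B(C, A) = √(-7/2 + A) (B(C, A) = √((½)*(-7) + A) = √(-7/2 + A))
√(-23093 + B((62 + 1)*(71 + g(-8)), u)) = √(-23093 + √(-14 + 4*(-5))/2) = √(-23093 + √(-14 - 20)/2) = √(-23093 + √(-34)/2) = √(-23093 + (I*√34)/2) = √(-23093 + I*√34/2)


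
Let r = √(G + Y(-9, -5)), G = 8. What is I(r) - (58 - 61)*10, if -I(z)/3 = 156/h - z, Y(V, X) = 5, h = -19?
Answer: 1038/19 + 3*√13 ≈ 65.448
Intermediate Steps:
r = √13 (r = √(8 + 5) = √13 ≈ 3.6056)
I(z) = 468/19 + 3*z (I(z) = -3*(156/(-19) - z) = -3*(156*(-1/19) - z) = -3*(-156/19 - z) = 468/19 + 3*z)
I(r) - (58 - 61)*10 = (468/19 + 3*√13) - (58 - 61)*10 = (468/19 + 3*√13) - (-3)*10 = (468/19 + 3*√13) - 1*(-30) = (468/19 + 3*√13) + 30 = 1038/19 + 3*√13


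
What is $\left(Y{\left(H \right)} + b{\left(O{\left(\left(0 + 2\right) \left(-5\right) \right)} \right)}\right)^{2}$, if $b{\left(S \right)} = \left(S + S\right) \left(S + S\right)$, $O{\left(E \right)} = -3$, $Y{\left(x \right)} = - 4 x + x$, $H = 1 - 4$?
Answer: $2025$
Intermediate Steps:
$H = -3$
$Y{\left(x \right)} = - 3 x$
$b{\left(S \right)} = 4 S^{2}$ ($b{\left(S \right)} = 2 S 2 S = 4 S^{2}$)
$\left(Y{\left(H \right)} + b{\left(O{\left(\left(0 + 2\right) \left(-5\right) \right)} \right)}\right)^{2} = \left(\left(-3\right) \left(-3\right) + 4 \left(-3\right)^{2}\right)^{2} = \left(9 + 4 \cdot 9\right)^{2} = \left(9 + 36\right)^{2} = 45^{2} = 2025$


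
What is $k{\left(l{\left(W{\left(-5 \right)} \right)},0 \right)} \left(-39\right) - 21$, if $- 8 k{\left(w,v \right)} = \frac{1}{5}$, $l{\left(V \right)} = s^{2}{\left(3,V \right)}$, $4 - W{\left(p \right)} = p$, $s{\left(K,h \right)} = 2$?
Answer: $- \frac{801}{40} \approx -20.025$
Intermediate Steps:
$W{\left(p \right)} = 4 - p$
$l{\left(V \right)} = 4$ ($l{\left(V \right)} = 2^{2} = 4$)
$k{\left(w,v \right)} = - \frac{1}{40}$ ($k{\left(w,v \right)} = - \frac{1}{8 \cdot 5} = \left(- \frac{1}{8}\right) \frac{1}{5} = - \frac{1}{40}$)
$k{\left(l{\left(W{\left(-5 \right)} \right)},0 \right)} \left(-39\right) - 21 = \left(- \frac{1}{40}\right) \left(-39\right) - 21 = \frac{39}{40} - 21 = - \frac{801}{40}$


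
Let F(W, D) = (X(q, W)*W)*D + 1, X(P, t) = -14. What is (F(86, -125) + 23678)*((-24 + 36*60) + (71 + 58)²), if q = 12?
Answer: 3270559083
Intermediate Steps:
F(W, D) = 1 - 14*D*W (F(W, D) = (-14*W)*D + 1 = -14*D*W + 1 = 1 - 14*D*W)
(F(86, -125) + 23678)*((-24 + 36*60) + (71 + 58)²) = ((1 - 14*(-125)*86) + 23678)*((-24 + 36*60) + (71 + 58)²) = ((1 + 150500) + 23678)*((-24 + 2160) + 129²) = (150501 + 23678)*(2136 + 16641) = 174179*18777 = 3270559083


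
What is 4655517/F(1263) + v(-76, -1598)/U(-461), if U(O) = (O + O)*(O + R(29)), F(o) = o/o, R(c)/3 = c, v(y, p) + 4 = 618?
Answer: 802676308345/172414 ≈ 4.6555e+6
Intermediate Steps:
v(y, p) = 614 (v(y, p) = -4 + 618 = 614)
R(c) = 3*c
F(o) = 1
U(O) = 2*O*(87 + O) (U(O) = (O + O)*(O + 3*29) = (2*O)*(O + 87) = (2*O)*(87 + O) = 2*O*(87 + O))
4655517/F(1263) + v(-76, -1598)/U(-461) = 4655517/1 + 614/((2*(-461)*(87 - 461))) = 4655517*1 + 614/((2*(-461)*(-374))) = 4655517 + 614/344828 = 4655517 + 614*(1/344828) = 4655517 + 307/172414 = 802676308345/172414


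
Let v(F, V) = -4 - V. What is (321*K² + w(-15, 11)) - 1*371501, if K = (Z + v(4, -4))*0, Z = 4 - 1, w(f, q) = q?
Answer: -371490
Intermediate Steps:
Z = 3
K = 0 (K = (3 + (-4 - 1*(-4)))*0 = (3 + (-4 + 4))*0 = (3 + 0)*0 = 3*0 = 0)
(321*K² + w(-15, 11)) - 1*371501 = (321*0² + 11) - 1*371501 = (321*0 + 11) - 371501 = (0 + 11) - 371501 = 11 - 371501 = -371490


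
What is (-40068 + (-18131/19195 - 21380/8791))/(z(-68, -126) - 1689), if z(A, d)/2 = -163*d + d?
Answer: -6761774119381/6603766893075 ≈ -1.0239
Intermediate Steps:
z(A, d) = -324*d (z(A, d) = 2*(-163*d + d) = 2*(-162*d) = -324*d)
(-40068 + (-18131/19195 - 21380/8791))/(z(-68, -126) - 1689) = (-40068 + (-18131/19195 - 21380/8791))/(-324*(-126) - 1689) = (-40068 + (-18131*1/19195 - 21380*1/8791))/(40824 - 1689) = (-40068 + (-18131/19195 - 21380/8791))/39135 = (-40068 - 569778721/168743245)*(1/39135) = -6761774119381/168743245*1/39135 = -6761774119381/6603766893075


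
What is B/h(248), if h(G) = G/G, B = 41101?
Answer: 41101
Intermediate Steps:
h(G) = 1
B/h(248) = 41101/1 = 41101*1 = 41101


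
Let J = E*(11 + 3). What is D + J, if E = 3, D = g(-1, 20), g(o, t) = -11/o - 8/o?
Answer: 61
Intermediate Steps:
g(o, t) = -19/o
D = 19 (D = -19/(-1) = -19*(-1) = 19)
J = 42 (J = 3*(11 + 3) = 3*14 = 42)
D + J = 19 + 42 = 61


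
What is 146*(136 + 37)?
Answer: 25258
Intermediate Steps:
146*(136 + 37) = 146*173 = 25258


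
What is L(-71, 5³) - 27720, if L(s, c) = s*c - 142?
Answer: -36737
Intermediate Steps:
L(s, c) = -142 + c*s (L(s, c) = c*s - 142 = -142 + c*s)
L(-71, 5³) - 27720 = (-142 + 5³*(-71)) - 27720 = (-142 + 125*(-71)) - 27720 = (-142 - 8875) - 27720 = -9017 - 27720 = -36737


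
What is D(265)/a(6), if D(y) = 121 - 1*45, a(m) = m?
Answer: 38/3 ≈ 12.667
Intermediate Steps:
D(y) = 76 (D(y) = 121 - 45 = 76)
D(265)/a(6) = 76/6 = 76*(⅙) = 38/3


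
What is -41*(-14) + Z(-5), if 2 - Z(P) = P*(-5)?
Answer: 551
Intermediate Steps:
Z(P) = 2 + 5*P (Z(P) = 2 - P*(-5) = 2 - (-5)*P = 2 + 5*P)
-41*(-14) + Z(-5) = -41*(-14) + (2 + 5*(-5)) = 574 + (2 - 25) = 574 - 23 = 551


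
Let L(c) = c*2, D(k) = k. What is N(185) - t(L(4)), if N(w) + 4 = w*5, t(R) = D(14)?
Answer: 907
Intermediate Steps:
L(c) = 2*c
t(R) = 14
N(w) = -4 + 5*w (N(w) = -4 + w*5 = -4 + 5*w)
N(185) - t(L(4)) = (-4 + 5*185) - 1*14 = (-4 + 925) - 14 = 921 - 14 = 907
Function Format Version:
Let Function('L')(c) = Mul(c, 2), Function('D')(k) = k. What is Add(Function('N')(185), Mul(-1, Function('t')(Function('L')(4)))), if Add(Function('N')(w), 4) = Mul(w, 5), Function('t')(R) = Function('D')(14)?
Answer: 907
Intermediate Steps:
Function('L')(c) = Mul(2, c)
Function('t')(R) = 14
Function('N')(w) = Add(-4, Mul(5, w)) (Function('N')(w) = Add(-4, Mul(w, 5)) = Add(-4, Mul(5, w)))
Add(Function('N')(185), Mul(-1, Function('t')(Function('L')(4)))) = Add(Add(-4, Mul(5, 185)), Mul(-1, 14)) = Add(Add(-4, 925), -14) = Add(921, -14) = 907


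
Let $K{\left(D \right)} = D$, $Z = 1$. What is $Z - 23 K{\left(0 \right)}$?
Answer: $1$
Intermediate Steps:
$Z - 23 K{\left(0 \right)} = 1 - 0 = 1 + 0 = 1$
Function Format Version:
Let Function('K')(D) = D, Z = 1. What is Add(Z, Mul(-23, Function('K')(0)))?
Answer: 1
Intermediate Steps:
Add(Z, Mul(-23, Function('K')(0))) = Add(1, Mul(-23, 0)) = Add(1, 0) = 1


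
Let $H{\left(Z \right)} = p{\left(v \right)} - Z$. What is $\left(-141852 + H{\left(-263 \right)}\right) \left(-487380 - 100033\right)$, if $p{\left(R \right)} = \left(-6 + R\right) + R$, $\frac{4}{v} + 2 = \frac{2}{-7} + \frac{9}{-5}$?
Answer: $\frac{11894152829745}{143} \approx 8.3176 \cdot 10^{10}$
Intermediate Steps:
$v = - \frac{140}{143}$ ($v = \frac{4}{-2 + \left(\frac{2}{-7} + \frac{9}{-5}\right)} = \frac{4}{-2 + \left(2 \left(- \frac{1}{7}\right) + 9 \left(- \frac{1}{5}\right)\right)} = \frac{4}{-2 - \frac{73}{35}} = \frac{4}{- \frac{143}{35}} = 4 \left(- \frac{35}{143}\right) = - \frac{140}{143} \approx -0.97902$)
$p{\left(R \right)} = -6 + 2 R$
$H{\left(Z \right)} = - \frac{1138}{143} - Z$ ($H{\left(Z \right)} = \left(-6 + 2 \left(- \frac{140}{143}\right)\right) - Z = \left(-6 - \frac{280}{143}\right) - Z = - \frac{1138}{143} - Z$)
$\left(-141852 + H{\left(-263 \right)}\right) \left(-487380 - 100033\right) = \left(-141852 - - \frac{36471}{143}\right) \left(-487380 - 100033\right) = \left(-141852 + \left(- \frac{1138}{143} + 263\right)\right) \left(-587413\right) = \left(-141852 + \frac{36471}{143}\right) \left(-587413\right) = \left(- \frac{20248365}{143}\right) \left(-587413\right) = \frac{11894152829745}{143}$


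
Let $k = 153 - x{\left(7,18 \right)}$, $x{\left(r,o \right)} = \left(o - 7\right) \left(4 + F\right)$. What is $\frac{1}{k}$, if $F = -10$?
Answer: $\frac{1}{219} \approx 0.0045662$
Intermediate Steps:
$x{\left(r,o \right)} = 42 - 6 o$ ($x{\left(r,o \right)} = \left(o - 7\right) \left(4 - 10\right) = \left(-7 + o\right) \left(-6\right) = 42 - 6 o$)
$k = 219$ ($k = 153 - \left(42 - 108\right) = 153 - -66 = 153 + 66 = 219$)
$\frac{1}{k} = \frac{1}{219}$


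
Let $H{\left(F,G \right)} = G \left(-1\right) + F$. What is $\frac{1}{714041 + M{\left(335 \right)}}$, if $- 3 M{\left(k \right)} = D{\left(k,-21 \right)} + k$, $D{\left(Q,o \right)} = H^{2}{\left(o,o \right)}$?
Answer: $\frac{3}{2141788} \approx 1.4007 \cdot 10^{-6}$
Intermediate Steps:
$H{\left(F,G \right)} = F - G$ ($H{\left(F,G \right)} = - G + F = F - G$)
$D{\left(Q,o \right)} = 0$ ($D{\left(Q,o \right)} = \left(o - o\right)^{2} = 0^{2} = 0$)
$M{\left(k \right)} = - \frac{k}{3}$ ($M{\left(k \right)} = - \frac{0 + k}{3} = - \frac{k}{3}$)
$\frac{1}{714041 + M{\left(335 \right)}} = \frac{1}{714041 - \frac{335}{3}} = \frac{1}{\frac{2141788}{3}} = \frac{3}{2141788}$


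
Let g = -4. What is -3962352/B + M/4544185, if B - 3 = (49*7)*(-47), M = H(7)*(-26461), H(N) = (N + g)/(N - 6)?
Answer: 9002190513963/36621586915 ≈ 245.82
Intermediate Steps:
H(N) = (-4 + N)/(-6 + N) (H(N) = (N - 4)/(N - 6) = (-4 + N)/(-6 + N))
M = -79383 (M = ((-4 + 7)/(-6 + 7))*(-26461) = (3/1)*(-26461) = (1*3)*(-26461) = 3*(-26461) = -79383)
B = -16118 (B = 3 + (49*7)*(-47) = 3 + 343*(-47) = 3 - 16121 = -16118)
-3962352/B + M/4544185 = -3962352/(-16118) - 79383/4544185 = -3962352*(-1/16118) - 79383*1/4544185 = 1981176/8059 - 79383/4544185 = 9002190513963/36621586915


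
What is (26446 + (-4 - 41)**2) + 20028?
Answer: 48499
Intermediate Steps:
(26446 + (-4 - 41)**2) + 20028 = (26446 + (-45)**2) + 20028 = (26446 + 2025) + 20028 = 28471 + 20028 = 48499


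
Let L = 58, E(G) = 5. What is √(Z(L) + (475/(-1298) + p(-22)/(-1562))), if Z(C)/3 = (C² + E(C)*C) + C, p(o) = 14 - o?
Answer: √781618380322/8378 ≈ 105.53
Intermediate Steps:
Z(C) = 3*C² + 18*C (Z(C) = 3*((C² + 5*C) + C) = 3*(C² + 6*C) = 3*C² + 18*C)
√(Z(L) + (475/(-1298) + p(-22)/(-1562))) = √(3*58*(6 + 58) + (475/(-1298) + (14 - 1*(-22))/(-1562))) = √(3*58*64 + (475*(-1/1298) + (14 + 22)*(-1/1562))) = √(11136 + (-475/1298 + 36*(-1/1562))) = √(11136 + (-475/1298 - 18/781)) = √(11136 - 3259/8378) = √(93294149/8378) = √781618380322/8378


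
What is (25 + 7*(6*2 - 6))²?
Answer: 4489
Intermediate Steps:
(25 + 7*(6*2 - 6))² = (25 + 7*(12 - 6))² = (25 + 7*6)² = (25 + 42)² = 67² = 4489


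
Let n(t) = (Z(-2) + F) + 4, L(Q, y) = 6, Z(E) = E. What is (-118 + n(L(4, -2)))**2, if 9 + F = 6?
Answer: 14161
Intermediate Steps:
F = -3 (F = -9 + 6 = -3)
n(t) = -1 (n(t) = (-2 - 3) + 4 = -5 + 4 = -1)
(-118 + n(L(4, -2)))**2 = (-118 - 1)**2 = (-119)**2 = 14161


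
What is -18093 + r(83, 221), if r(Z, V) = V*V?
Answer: 30748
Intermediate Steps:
r(Z, V) = V²
-18093 + r(83, 221) = -18093 + 221² = -18093 + 48841 = 30748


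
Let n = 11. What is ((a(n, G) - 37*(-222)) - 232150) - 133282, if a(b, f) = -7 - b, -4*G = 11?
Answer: -357236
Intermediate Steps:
G = -11/4 (G = -1/4*11 = -11/4 ≈ -2.7500)
((a(n, G) - 37*(-222)) - 232150) - 133282 = (((-7 - 1*11) - 37*(-222)) - 232150) - 133282 = (((-7 - 11) + 8214) - 232150) - 133282 = ((-18 + 8214) - 232150) - 133282 = (8196 - 232150) - 133282 = -223954 - 133282 = -357236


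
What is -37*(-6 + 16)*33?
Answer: -12210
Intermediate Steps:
-37*(-6 + 16)*33 = -37*10*33 = -370*33 = -12210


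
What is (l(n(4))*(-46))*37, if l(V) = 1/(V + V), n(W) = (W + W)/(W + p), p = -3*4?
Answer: 851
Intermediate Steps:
p = -12
n(W) = 2*W/(-12 + W) (n(W) = (W + W)/(W - 12) = (2*W)/(-12 + W) = 2*W/(-12 + W))
l(V) = 1/(2*V)
(l(n(4))*(-46))*37 = ((1/(2*((2*4/(-12 + 4)))))*(-46))*37 = ((1/(2*((2*4/(-8)))))*(-46))*37 = ((1/(2*((2*4*(-1/8)))))*(-46))*37 = (((1/2)/(-1))*(-46))*37 = (((1/2)*(-1))*(-46))*37 = -1/2*(-46)*37 = 23*37 = 851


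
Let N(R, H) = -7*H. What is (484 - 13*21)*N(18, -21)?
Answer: 31017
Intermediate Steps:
(484 - 13*21)*N(18, -21) = (484 - 13*21)*(-7*(-21)) = (484 - 273)*147 = 211*147 = 31017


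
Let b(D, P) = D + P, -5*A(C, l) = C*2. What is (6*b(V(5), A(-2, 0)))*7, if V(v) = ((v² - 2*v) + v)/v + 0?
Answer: 1008/5 ≈ 201.60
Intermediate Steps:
A(C, l) = -2*C/5 (A(C, l) = -C*2/5 = -2*C/5)
V(v) = (v² - v)/v (V(v) = (v² - v)/v + 0 = (v² - v)/v)
(6*b(V(5), A(-2, 0)))*7 = (6*((-1 + 5) - ⅖*(-2)))*7 = (6*(4 + ⅘))*7 = (6*(24/5))*7 = (144/5)*7 = 1008/5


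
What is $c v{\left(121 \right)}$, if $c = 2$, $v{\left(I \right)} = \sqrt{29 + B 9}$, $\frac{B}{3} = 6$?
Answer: $2 \sqrt{191} \approx 27.641$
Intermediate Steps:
$B = 18$ ($B = 3 \cdot 6 = 18$)
$v{\left(I \right)} = \sqrt{191}$ ($v{\left(I \right)} = \sqrt{29 + 18 \cdot 9} = \sqrt{29 + 162} = \sqrt{191}$)
$c v{\left(121 \right)} = 2 \sqrt{191}$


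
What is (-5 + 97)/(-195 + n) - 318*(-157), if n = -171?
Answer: 9136412/183 ≈ 49926.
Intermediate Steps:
(-5 + 97)/(-195 + n) - 318*(-157) = (-5 + 97)/(-195 - 171) - 318*(-157) = 92/(-366) + 49926 = 92*(-1/366) + 49926 = -46/183 + 49926 = 9136412/183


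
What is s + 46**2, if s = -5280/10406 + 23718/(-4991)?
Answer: 4982915734/2360743 ≈ 2110.7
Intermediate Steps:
s = -12416454/2360743 (s = -5280*1/10406 + 23718*(-1/4991) = -240/473 - 23718/4991 = -12416454/2360743 ≈ -5.2596)
s + 46**2 = -12416454/2360743 + 46**2 = -12416454/2360743 + 2116 = 4982915734/2360743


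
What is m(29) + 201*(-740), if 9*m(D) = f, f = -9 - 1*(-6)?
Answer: -446221/3 ≈ -1.4874e+5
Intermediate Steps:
f = -3 (f = -9 + 6 = -3)
m(D) = -1/3 (m(D) = (1/9)*(-3) = -1/3)
m(29) + 201*(-740) = -1/3 + 201*(-740) = -1/3 - 148740 = -446221/3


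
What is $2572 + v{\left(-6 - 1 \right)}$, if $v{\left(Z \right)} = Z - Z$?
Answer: $2572$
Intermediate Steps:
$v{\left(Z \right)} = 0$
$2572 + v{\left(-6 - 1 \right)} = 2572 + 0 = 2572$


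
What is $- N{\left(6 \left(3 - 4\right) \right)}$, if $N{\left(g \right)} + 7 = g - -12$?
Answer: $1$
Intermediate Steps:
$N{\left(g \right)} = 5 + g$ ($N{\left(g \right)} = -7 + \left(g - -12\right) = -7 + \left(g + 12\right) = -7 + \left(12 + g\right) = 5 + g$)
$- N{\left(6 \left(3 - 4\right) \right)} = - (5 + 6 \left(3 - 4\right)) = - (5 + 6 \left(-1\right)) = - (5 - 6) = \left(-1\right) \left(-1\right) = 1$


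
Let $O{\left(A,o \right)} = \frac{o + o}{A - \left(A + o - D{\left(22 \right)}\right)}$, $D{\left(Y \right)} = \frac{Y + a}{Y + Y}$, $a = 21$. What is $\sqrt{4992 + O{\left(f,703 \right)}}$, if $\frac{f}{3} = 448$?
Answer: $\frac{2 \sqrt{1190276911334}}{30889} \approx 70.64$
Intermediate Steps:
$f = 1344$ ($f = 3 \cdot 448 = 1344$)
$D{\left(Y \right)} = \frac{21 + Y}{2 Y}$ ($D{\left(Y \right)} = \frac{Y + 21}{Y + Y} = \frac{21 + Y}{2 Y}$)
$O{\left(A,o \right)} = \frac{2 o}{\frac{43}{44} - o}$ ($O{\left(A,o \right)} = \frac{o + o}{A - \left(A + o - \frac{21 + 22}{2 \cdot 22}\right)} = \frac{2 o}{A - \left(- \frac{43}{44} + A + o\right)} = \frac{2 o}{\frac{43}{44} - o}$)
$\sqrt{4992 + O{\left(f,703 \right)}} = \sqrt{4992 - \frac{61864}{-43 + 44 \cdot 703}} = \sqrt{4992 - \frac{61864}{-43 + 30932}} = \sqrt{4992 - \frac{61864}{30889}} = \sqrt{\frac{154136024}{30889}} = \frac{2 \sqrt{1190276911334}}{30889}$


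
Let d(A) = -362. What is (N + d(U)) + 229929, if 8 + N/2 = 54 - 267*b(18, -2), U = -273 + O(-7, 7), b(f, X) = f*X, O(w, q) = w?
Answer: 248883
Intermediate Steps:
b(f, X) = X*f
U = -280 (U = -273 - 7 = -280)
N = 19316 (N = -16 + 2*(54 - (-534)*18) = -16 + 2*(54 - 267*(-36)) = -16 + 2*(54 + 9612) = -16 + 2*9666 = -16 + 19332 = 19316)
(N + d(U)) + 229929 = (19316 - 362) + 229929 = 18954 + 229929 = 248883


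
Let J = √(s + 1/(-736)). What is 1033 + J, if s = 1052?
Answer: 1033 + √35616466/184 ≈ 1065.4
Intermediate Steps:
J = √35616466/184 (J = √(1052 + 1/(-736)) = √(1052 - 1/736) = √(774271/736) = √35616466/184 ≈ 32.435)
1033 + J = 1033 + √35616466/184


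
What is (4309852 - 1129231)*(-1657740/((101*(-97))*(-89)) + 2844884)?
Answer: 7889678553469822872/871933 ≈ 9.0485e+12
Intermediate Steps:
(4309852 - 1129231)*(-1657740/((101*(-97))*(-89)) + 2844884) = 3180621*(-1657740/((-9797*(-89))) + 2844884) = 3180621*(-1657740/871933 + 2844884) = 3180621*(2480546583032/871933) = 7889678553469822872/871933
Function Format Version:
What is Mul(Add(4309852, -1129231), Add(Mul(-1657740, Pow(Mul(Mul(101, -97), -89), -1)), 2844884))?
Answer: Rational(7889678553469822872, 871933) ≈ 9.0485e+12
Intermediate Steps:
Mul(Add(4309852, -1129231), Add(Mul(-1657740, Pow(Mul(Mul(101, -97), -89), -1)), 2844884)) = Mul(3180621, Add(Mul(-1657740, Pow(Mul(-9797, -89), -1)), 2844884)) = Mul(3180621, Add(Mul(-1657740, Pow(871933, -1)), 2844884)) = Mul(3180621, Add(Mul(-1657740, Rational(1, 871933)), 2844884)) = Mul(3180621, Add(Rational(-1657740, 871933), 2844884)) = Mul(3180621, Rational(2480546583032, 871933)) = Rational(7889678553469822872, 871933)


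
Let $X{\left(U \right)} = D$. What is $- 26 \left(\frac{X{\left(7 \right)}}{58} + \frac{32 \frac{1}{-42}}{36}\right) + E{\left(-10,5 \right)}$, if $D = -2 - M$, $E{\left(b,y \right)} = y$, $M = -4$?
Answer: $\frac{25507}{5481} \approx 4.6537$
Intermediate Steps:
$D = 2$ ($D = -2 - -4 = -2 + 4 = 2$)
$X{\left(U \right)} = 2$
$- 26 \left(\frac{X{\left(7 \right)}}{58} + \frac{32 \frac{1}{-42}}{36}\right) + E{\left(-10,5 \right)} = - 26 \left(\frac{2}{58} + \frac{32 \frac{1}{-42}}{36}\right) + 5 = - 26 \left(2 \cdot \frac{1}{58} + 32 \left(- \frac{1}{42}\right) \frac{1}{36}\right) + 5 = - 26 \left(\frac{1}{29} - \frac{4}{189}\right) + 5 = \left(-26\right) \frac{73}{5481} + 5 = - \frac{1898}{5481} + 5 = \frac{25507}{5481}$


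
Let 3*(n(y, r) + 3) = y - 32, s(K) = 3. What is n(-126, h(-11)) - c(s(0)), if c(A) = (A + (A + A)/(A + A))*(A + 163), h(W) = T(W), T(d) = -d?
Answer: -2159/3 ≈ -719.67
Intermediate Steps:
h(W) = -W
c(A) = (1 + A)*(163 + A) (c(A) = (A + (2*A)/((2*A)))*(163 + A) = (A + (2*A)*(1/(2*A)))*(163 + A) = (A + 1)*(163 + A) = (1 + A)*(163 + A))
n(y, r) = -41/3 + y/3 (n(y, r) = -3 + (y - 32)/3 = -3 + (-32 + y)/3 = -3 + (-32/3 + y/3) = -41/3 + y/3)
n(-126, h(-11)) - c(s(0)) = (-41/3 + (⅓)*(-126)) - (163 + 3² + 164*3) = (-41/3 - 42) - (163 + 9 + 492) = -167/3 - 1*664 = -167/3 - 664 = -2159/3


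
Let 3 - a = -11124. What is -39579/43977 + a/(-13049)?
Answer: -335266150/191285291 ≈ -1.7527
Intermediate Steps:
a = 11127 (a = 3 - 1*(-11124) = 3 + 11124 = 11127)
-39579/43977 + a/(-13049) = -39579/43977 + 11127/(-13049) = -39579*1/43977 + 11127*(-1/13049) = -13193/14659 - 11127/13049 = -335266150/191285291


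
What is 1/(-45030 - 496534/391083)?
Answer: -391083/17610964024 ≈ -2.2207e-5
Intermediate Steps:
1/(-45030 - 496534/391083) = 1/(-17610964024/391083) = -391083/17610964024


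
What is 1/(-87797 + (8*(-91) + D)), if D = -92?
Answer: -1/88617 ≈ -1.1285e-5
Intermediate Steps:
1/(-87797 + (8*(-91) + D)) = 1/(-87797 + (8*(-91) - 92)) = 1/(-87797 + (-728 - 92)) = 1/(-87797 - 820) = 1/(-88617) = -1/88617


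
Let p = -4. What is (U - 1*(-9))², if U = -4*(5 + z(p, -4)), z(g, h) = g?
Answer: 25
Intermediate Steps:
U = -4 (U = -4*(5 - 4) = -4*1 = -4)
(U - 1*(-9))² = (-4 - 1*(-9))² = (-4 + 9)² = 5² = 25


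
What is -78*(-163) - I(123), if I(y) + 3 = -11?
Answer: 12728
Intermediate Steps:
I(y) = -14 (I(y) = -3 - 11 = -14)
-78*(-163) - I(123) = -78*(-163) - 1*(-14) = 12714 + 14 = 12728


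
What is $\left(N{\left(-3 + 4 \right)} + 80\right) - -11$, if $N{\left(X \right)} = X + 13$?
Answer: $105$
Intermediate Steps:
$N{\left(X \right)} = 13 + X$
$\left(N{\left(-3 + 4 \right)} + 80\right) - -11 = \left(\left(13 + \left(-3 + 4\right)\right) + 80\right) - -11 = \left(\left(13 + 1\right) + 80\right) + 11 = \left(14 + 80\right) + 11 = 94 + 11 = 105$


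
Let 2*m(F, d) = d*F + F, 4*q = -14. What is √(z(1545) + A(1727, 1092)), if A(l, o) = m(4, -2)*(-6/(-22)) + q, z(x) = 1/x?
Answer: I*√4673047170/33990 ≈ 2.0112*I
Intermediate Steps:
q = -7/2 (q = (¼)*(-14) = -7/2 ≈ -3.5000)
m(F, d) = F/2 + F*d/2 (m(F, d) = (d*F + F)/2 = (F*d + F)/2 = (F + F*d)/2 = F/2 + F*d/2)
A(l, o) = -89/22 (A(l, o) = ((½)*4*(1 - 2))*(-6/(-22)) - 7/2 = ((½)*4*(-1))*(-6*(-1/22)) - 7/2 = -2*3/11 - 7/2 = -6/11 - 7/2 = -89/22)
√(z(1545) + A(1727, 1092)) = √(1/1545 - 89/22) = √(-137483/33990) = I*√4673047170/33990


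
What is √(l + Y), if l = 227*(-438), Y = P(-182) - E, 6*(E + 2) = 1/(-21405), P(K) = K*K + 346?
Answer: I*√120873638565130/42810 ≈ 256.81*I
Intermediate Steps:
P(K) = 346 + K² (P(K) = K² + 346 = 346 + K²)
E = -256861/128430 (E = -2 + (⅙)/(-21405) = -2 + (⅙)*(-1/21405) = -2 - 1/128430 = -256861/128430 ≈ -2.0000)
Y = 4298808961/128430 (Y = (346 + (-182)²) - 1*(-256861/128430) = (346 + 33124) + 256861/128430 = 33470 + 256861/128430 = 4298808961/128430 ≈ 33472.)
l = -99426
√(l + Y) = √(-99426 + 4298808961/128430) = √(-8470472219/128430) = I*√120873638565130/42810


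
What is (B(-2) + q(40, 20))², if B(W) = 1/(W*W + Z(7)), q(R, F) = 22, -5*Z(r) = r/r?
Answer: 178929/361 ≈ 495.65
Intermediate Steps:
Z(r) = -⅕ (Z(r) = -r/(5*r) = -⅕*1 = -⅕)
B(W) = 1/(-⅕ + W²) (B(W) = 1/(W*W - ⅕) = 1/(W² - ⅕) = 1/(-⅕ + W²))
(B(-2) + q(40, 20))² = (5/(-1 + 5*(-2)²) + 22)² = (5/(-1 + 5*4) + 22)² = (5/(-1 + 20) + 22)² = (5/19 + 22)² = (423/19)² = 178929/361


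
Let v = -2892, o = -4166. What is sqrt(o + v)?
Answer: I*sqrt(7058) ≈ 84.012*I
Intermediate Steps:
sqrt(o + v) = sqrt(-4166 - 2892) = sqrt(-7058) = I*sqrt(7058)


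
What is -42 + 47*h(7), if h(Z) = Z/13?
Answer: -217/13 ≈ -16.692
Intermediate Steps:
h(Z) = Z/13 (h(Z) = Z*(1/13) = Z/13)
-42 + 47*h(7) = -42 + 47*((1/13)*7) = -42 + 47*(7/13) = -42 + 329/13 = -217/13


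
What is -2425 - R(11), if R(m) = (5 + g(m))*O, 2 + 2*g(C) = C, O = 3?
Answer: -4907/2 ≈ -2453.5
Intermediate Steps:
g(C) = -1 + C/2
R(m) = 12 + 3*m/2 (R(m) = (5 + (-1 + m/2))*3 = (4 + m/2)*3 = 12 + 3*m/2)
-2425 - R(11) = -2425 - (12 + (3/2)*11) = -2425 - (12 + 33/2) = -2425 - 1*57/2 = -2425 - 57/2 = -4907/2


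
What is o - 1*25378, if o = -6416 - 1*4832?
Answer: -36626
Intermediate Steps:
o = -11248 (o = -6416 - 4832 = -11248)
o - 1*25378 = -11248 - 1*25378 = -11248 - 25378 = -36626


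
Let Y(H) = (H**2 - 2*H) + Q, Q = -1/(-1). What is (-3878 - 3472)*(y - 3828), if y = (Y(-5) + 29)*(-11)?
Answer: 33391050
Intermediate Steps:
Q = 1 (Q = -1*(-1) = 1)
Y(H) = 1 + H**2 - 2*H (Y(H) = (H**2 - 2*H) + 1 = 1 + H**2 - 2*H)
y = -715 (y = ((1 + (-5)**2 - 2*(-5)) + 29)*(-11) = ((1 + 25 + 10) + 29)*(-11) = (36 + 29)*(-11) = 65*(-11) = -715)
(-3878 - 3472)*(y - 3828) = (-3878 - 3472)*(-715 - 3828) = -7350*(-4543) = 33391050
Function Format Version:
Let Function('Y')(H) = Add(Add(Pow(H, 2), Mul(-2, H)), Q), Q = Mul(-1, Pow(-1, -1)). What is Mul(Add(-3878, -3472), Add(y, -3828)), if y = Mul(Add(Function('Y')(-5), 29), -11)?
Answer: 33391050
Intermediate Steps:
Q = 1 (Q = Mul(-1, -1) = 1)
Function('Y')(H) = Add(1, Pow(H, 2), Mul(-2, H)) (Function('Y')(H) = Add(Add(Pow(H, 2), Mul(-2, H)), 1) = Add(1, Pow(H, 2), Mul(-2, H)))
y = -715 (y = Mul(Add(Add(1, Pow(-5, 2), Mul(-2, -5)), 29), -11) = Mul(Add(Add(1, 25, 10), 29), -11) = Mul(Add(36, 29), -11) = Mul(65, -11) = -715)
Mul(Add(-3878, -3472), Add(y, -3828)) = Mul(Add(-3878, -3472), Add(-715, -3828)) = Mul(-7350, -4543) = 33391050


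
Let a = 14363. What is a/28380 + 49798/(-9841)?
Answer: -1271920957/279287580 ≈ -4.5542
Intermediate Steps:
a/28380 + 49798/(-9841) = 14363/28380 + 49798/(-9841) = 14363*(1/28380) + 49798*(-1/9841) = 14363/28380 - 49798/9841 = -1271920957/279287580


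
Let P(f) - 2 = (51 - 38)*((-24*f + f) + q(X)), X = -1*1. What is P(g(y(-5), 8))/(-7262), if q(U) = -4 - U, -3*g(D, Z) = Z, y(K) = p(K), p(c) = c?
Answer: -2281/21786 ≈ -0.10470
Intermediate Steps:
X = -1
y(K) = K
g(D, Z) = -Z/3
P(f) = -37 - 299*f (P(f) = 2 + (51 - 38)*((-24*f + f) + (-4 - 1*(-1))) = 2 + 13*(-23*f + (-4 + 1)) = 2 + 13*(-23*f - 3) = 2 + 13*(-3 - 23*f) = 2 + (-39 - 299*f) = -37 - 299*f)
P(g(y(-5), 8))/(-7262) = (-37 - (-299)*8/3)/(-7262) = (-37 - 299*(-8/3))*(-1/7262) = (-37 + 2392/3)*(-1/7262) = (2281/3)*(-1/7262) = -2281/21786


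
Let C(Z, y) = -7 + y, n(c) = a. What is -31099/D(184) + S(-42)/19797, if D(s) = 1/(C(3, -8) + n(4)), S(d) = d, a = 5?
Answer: 2052222996/6599 ≈ 3.1099e+5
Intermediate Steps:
n(c) = 5
D(s) = -⅒ (D(s) = 1/((-7 - 8) + 5) = 1/(-15 + 5) = 1/(-10) = -⅒)
-31099/D(184) + S(-42)/19797 = -31099/(-⅒) - 42/19797 = -31099*(-10) - 42*1/19797 = 310990 - 14/6599 = 2052222996/6599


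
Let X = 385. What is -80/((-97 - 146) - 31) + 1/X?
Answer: 15537/52745 ≈ 0.29457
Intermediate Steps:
-80/((-97 - 146) - 31) + 1/X = -80/((-97 - 146) - 31) + 1/385 = -80/(-243 - 31) + 1*(1/385) = -80/(-274) + 1/385 = -80*(-1/274) + 1/385 = 40/137 + 1/385 = 15537/52745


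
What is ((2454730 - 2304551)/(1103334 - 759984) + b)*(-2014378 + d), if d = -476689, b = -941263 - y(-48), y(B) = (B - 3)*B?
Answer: 807163056524912957/343350 ≈ 2.3508e+12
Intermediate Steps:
y(B) = B*(-3 + B) (y(B) = (-3 + B)*B = B*(-3 + B))
b = -943711 (b = -941263 - (-48)*(-3 - 48) = -941263 - (-48)*(-51) = -941263 - 1*2448 = -941263 - 2448 = -943711)
((2454730 - 2304551)/(1103334 - 759984) + b)*(-2014378 + d) = ((2454730 - 2304551)/(1103334 - 759984) - 943711)*(-2014378 - 476689) = (150179/343350 - 943711)*(-2491067) = -324023021671/343350*(-2491067) = 807163056524912957/343350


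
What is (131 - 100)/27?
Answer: 31/27 ≈ 1.1481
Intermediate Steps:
(131 - 100)/27 = 31*(1/27) = 31/27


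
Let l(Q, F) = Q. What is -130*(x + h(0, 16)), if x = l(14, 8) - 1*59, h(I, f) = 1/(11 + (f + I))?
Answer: 157820/27 ≈ 5845.2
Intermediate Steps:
h(I, f) = 1/(11 + I + f) (h(I, f) = 1/(11 + (I + f)) = 1/(11 + I + f))
x = -45 (x = 14 - 1*59 = 14 - 59 = -45)
-130*(x + h(0, 16)) = -130*(-45 + 1/(11 + 0 + 16)) = -130*(-45 + 1/27) = -130*(-1214/27) = 157820/27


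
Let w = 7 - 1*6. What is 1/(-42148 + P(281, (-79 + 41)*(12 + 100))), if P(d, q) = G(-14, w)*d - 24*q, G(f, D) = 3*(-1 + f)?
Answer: 1/47351 ≈ 2.1119e-5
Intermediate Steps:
w = 1 (w = 7 - 6 = 1)
G(f, D) = -3 + 3*f
P(d, q) = -45*d - 24*q (P(d, q) = (-3 + 3*(-14))*d - 24*q = (-3 - 42)*d - 24*q = -45*d - 24*q)
1/(-42148 + P(281, (-79 + 41)*(12 + 100))) = 1/(-42148 + (-45*281 - 24*(-79 + 41)*(12 + 100))) = 1/(-42148 + (-12645 - (-912)*112)) = 1/(-42148 + (-12645 - 24*(-4256))) = 1/(-42148 + (-12645 + 102144)) = 1/(-42148 + 89499) = 1/47351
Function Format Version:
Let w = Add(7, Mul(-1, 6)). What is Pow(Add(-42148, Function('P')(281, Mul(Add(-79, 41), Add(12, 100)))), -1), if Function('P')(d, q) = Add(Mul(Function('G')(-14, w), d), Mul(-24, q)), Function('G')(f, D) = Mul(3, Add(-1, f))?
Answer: Rational(1, 47351) ≈ 2.1119e-5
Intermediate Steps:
w = 1 (w = Add(7, -6) = 1)
Function('G')(f, D) = Add(-3, Mul(3, f))
Function('P')(d, q) = Add(Mul(-45, d), Mul(-24, q)) (Function('P')(d, q) = Add(Mul(Add(-3, Mul(3, -14)), d), Mul(-24, q)) = Add(Mul(Add(-3, -42), d), Mul(-24, q)) = Add(Mul(-45, d), Mul(-24, q)))
Pow(Add(-42148, Function('P')(281, Mul(Add(-79, 41), Add(12, 100)))), -1) = Pow(Add(-42148, Add(Mul(-45, 281), Mul(-24, Mul(Add(-79, 41), Add(12, 100))))), -1) = Pow(Add(-42148, Add(-12645, Mul(-24, Mul(-38, 112)))), -1) = Pow(Add(-42148, Add(-12645, Mul(-24, -4256))), -1) = Pow(Add(-42148, Add(-12645, 102144)), -1) = Pow(Add(-42148, 89499), -1) = Pow(47351, -1) = Rational(1, 47351)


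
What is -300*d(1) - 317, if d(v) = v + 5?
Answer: -2117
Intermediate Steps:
d(v) = 5 + v
-300*d(1) - 317 = -300*(5 + 1) - 317 = -300*6 - 317 = -1800 - 317 = -2117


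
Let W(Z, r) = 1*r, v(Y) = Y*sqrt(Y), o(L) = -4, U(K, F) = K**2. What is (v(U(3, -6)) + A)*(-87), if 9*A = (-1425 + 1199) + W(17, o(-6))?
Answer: -377/3 ≈ -125.67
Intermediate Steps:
v(Y) = Y**(3/2)
W(Z, r) = r
A = -230/9 (A = ((-1425 + 1199) - 4)/9 = (-226 - 4)/9 = (1/9)*(-230) = -230/9 ≈ -25.556)
(v(U(3, -6)) + A)*(-87) = ((3**2)**(3/2) - 230/9)*(-87) = (9**(3/2) - 230/9)*(-87) = (27 - 230/9)*(-87) = (13/9)*(-87) = -377/3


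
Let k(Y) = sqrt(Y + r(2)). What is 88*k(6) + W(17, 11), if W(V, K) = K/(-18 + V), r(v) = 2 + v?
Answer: -11 + 88*sqrt(10) ≈ 267.28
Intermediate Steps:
k(Y) = sqrt(4 + Y) (k(Y) = sqrt(Y + (2 + 2)) = sqrt(Y + 4) = sqrt(4 + Y))
W(V, K) = K/(-18 + V)
88*k(6) + W(17, 11) = 88*sqrt(4 + 6) + 11/(-18 + 17) = 88*sqrt(10) + 11/(-1) = 88*sqrt(10) + 11*(-1) = 88*sqrt(10) - 11 = -11 + 88*sqrt(10)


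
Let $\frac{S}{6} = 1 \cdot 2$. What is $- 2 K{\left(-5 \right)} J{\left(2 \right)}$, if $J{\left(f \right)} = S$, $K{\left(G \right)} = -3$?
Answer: $72$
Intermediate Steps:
$S = 12$ ($S = 6 \cdot 1 \cdot 2 = 6 \cdot 2 = 12$)
$J{\left(f \right)} = 12$
$- 2 K{\left(-5 \right)} J{\left(2 \right)} = \left(-2\right) \left(-3\right) 12 = 6 \cdot 12 = 72$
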